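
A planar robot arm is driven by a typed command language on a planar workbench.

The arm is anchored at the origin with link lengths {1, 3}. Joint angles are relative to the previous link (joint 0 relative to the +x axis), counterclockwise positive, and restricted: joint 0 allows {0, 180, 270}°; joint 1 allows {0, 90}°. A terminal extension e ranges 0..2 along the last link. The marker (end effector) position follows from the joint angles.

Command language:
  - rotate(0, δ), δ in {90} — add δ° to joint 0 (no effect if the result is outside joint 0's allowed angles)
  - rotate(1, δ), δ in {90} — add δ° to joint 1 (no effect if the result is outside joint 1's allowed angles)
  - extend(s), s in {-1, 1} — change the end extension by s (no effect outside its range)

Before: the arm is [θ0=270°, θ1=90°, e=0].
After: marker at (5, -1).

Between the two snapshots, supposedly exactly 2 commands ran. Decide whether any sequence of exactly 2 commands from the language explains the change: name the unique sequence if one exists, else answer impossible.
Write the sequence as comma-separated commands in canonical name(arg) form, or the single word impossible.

initial: [θ0=270°, θ1=90°, e=0]
t=1 extend(1) ⇒ [θ0=270°, θ1=90°, e=1]
t=2 extend(1) ⇒ [θ0=270°, θ1=90°, e=2]
uniquely the one of 16 2-step routes that fits.

extend(1), extend(1)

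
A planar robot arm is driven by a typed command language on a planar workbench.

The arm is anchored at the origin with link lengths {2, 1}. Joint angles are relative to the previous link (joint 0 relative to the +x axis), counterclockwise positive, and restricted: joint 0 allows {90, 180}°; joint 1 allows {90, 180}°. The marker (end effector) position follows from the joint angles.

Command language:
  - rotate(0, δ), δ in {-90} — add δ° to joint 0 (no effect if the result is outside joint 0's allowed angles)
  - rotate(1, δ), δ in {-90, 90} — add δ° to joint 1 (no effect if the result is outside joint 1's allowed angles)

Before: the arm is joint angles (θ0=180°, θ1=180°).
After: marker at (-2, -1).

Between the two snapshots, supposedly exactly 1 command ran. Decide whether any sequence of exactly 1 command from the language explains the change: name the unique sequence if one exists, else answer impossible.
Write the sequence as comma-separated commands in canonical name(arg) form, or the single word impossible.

rotate(1, -90)

from: joint angles (θ0=180°, θ1=180°)
1. rotate(1, -90) → joint angles (θ0=180°, θ1=90°)
all 3 alternatives checked — unique.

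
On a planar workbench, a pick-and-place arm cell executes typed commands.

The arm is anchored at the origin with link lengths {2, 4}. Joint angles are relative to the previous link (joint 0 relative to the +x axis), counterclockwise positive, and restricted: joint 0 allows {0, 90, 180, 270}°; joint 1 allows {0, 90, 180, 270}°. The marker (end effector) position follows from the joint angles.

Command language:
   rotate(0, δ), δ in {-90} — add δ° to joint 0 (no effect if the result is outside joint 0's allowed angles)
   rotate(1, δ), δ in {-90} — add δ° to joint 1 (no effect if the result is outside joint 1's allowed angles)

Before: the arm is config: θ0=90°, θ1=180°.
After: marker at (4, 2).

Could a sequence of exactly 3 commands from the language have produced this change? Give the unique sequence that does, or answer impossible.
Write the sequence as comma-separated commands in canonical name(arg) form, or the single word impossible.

rotate(1, -90), rotate(1, -90), rotate(1, -90)

t0: config: θ0=90°, θ1=180°
t=1 rotate(1, -90) ⇒ config: θ0=90°, θ1=90°
t=2 rotate(1, -90) ⇒ config: θ0=90°, θ1=0°
t=3 rotate(1, -90) ⇒ config: θ0=90°, θ1=270°
uniquely the one of 8 3-step routes that fits.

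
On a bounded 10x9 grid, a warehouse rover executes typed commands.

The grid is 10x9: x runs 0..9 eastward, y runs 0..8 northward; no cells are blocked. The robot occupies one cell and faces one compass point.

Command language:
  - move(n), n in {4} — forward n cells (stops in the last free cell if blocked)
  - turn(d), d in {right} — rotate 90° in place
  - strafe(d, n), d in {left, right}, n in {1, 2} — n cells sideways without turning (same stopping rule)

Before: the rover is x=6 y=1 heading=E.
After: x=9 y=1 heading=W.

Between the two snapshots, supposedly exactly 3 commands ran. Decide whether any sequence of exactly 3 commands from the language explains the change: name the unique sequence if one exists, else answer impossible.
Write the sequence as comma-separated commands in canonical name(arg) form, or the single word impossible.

move(4), turn(right), turn(right)

key: move(4) runs into the grid edge before its full distance
t0: x=6 y=1 heading=E
step 1 (move(4)): x=9 y=1 heading=E
step 2 (turn(right)): x=9 y=1 heading=S
step 3 (turn(right)): x=9 y=1 heading=W
all 216 alternatives checked — unique.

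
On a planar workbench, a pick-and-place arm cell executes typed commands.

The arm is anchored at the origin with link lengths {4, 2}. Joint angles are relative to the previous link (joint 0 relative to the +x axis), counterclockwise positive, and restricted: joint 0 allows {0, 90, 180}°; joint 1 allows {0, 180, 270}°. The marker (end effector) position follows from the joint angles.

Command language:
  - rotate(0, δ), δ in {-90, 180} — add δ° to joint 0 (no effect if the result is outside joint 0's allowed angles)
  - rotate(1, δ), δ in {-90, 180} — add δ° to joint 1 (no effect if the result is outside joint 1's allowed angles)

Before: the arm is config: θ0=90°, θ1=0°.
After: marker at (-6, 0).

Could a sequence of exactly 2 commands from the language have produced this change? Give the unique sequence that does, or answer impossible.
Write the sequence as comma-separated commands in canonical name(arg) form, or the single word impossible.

key: running rotate(0, 180) before rotate(0, -90) would end elsewhere — order is forced
begin: config: θ0=90°, θ1=0°
step 1 (rotate(0, -90)): config: θ0=0°, θ1=0°
step 2 (rotate(0, 180)): config: θ0=180°, θ1=0°
no other 2-command option fits: unique.

rotate(0, -90), rotate(0, 180)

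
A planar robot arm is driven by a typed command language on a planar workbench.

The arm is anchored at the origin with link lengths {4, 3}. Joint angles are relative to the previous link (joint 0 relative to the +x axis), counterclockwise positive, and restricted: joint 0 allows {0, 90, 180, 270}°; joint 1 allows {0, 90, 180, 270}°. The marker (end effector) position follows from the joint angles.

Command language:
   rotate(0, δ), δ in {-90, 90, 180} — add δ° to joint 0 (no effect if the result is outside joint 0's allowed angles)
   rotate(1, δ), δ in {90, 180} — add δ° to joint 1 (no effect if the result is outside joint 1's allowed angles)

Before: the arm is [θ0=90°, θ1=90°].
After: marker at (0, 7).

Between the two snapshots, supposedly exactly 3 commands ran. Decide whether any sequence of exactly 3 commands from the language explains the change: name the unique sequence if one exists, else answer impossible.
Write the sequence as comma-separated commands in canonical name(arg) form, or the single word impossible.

initial: [θ0=90°, θ1=90°]
step 1 (rotate(1, 90)): [θ0=90°, θ1=180°]
step 2 (rotate(1, 90)): [θ0=90°, θ1=270°]
step 3 (rotate(1, 90)): [θ0=90°, θ1=0°]
all 125 alternatives checked — unique.

rotate(1, 90), rotate(1, 90), rotate(1, 90)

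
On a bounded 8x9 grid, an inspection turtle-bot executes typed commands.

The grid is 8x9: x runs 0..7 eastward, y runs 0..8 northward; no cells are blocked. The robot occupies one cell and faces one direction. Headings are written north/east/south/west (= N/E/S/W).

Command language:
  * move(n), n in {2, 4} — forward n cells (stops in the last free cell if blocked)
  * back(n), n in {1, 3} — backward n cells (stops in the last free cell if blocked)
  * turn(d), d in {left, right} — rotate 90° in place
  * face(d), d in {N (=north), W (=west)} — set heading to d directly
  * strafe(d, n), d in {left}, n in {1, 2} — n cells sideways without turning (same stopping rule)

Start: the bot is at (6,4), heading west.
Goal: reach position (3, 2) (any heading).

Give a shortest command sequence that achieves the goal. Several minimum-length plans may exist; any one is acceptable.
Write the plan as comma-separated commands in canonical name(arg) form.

back(3), strafe(left, 2), move(4)

from: at (6,4), heading west
t=1 back(3) ⇒ at (7,4), heading west
t=2 strafe(left, 2) ⇒ at (7,2), heading west
t=3 move(4) ⇒ at (3,2), heading west
nothing shorter than 3 reaches the goal.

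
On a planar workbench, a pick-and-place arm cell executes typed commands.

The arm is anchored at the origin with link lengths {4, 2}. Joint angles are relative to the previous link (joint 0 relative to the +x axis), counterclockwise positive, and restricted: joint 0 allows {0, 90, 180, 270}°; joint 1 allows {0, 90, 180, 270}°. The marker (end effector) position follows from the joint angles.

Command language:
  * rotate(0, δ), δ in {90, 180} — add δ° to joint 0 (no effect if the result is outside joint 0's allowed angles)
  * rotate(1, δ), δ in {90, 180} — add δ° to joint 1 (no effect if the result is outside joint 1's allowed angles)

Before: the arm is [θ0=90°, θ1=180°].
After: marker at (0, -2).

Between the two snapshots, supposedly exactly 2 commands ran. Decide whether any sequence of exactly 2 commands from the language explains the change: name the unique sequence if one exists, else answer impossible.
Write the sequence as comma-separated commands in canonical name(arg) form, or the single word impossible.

begin: [θ0=90°, θ1=180°]
t=1 rotate(0, 90) ⇒ [θ0=180°, θ1=180°]
t=2 rotate(0, 90) ⇒ [θ0=270°, θ1=180°]
no other 2-command option fits: unique.

rotate(0, 90), rotate(0, 90)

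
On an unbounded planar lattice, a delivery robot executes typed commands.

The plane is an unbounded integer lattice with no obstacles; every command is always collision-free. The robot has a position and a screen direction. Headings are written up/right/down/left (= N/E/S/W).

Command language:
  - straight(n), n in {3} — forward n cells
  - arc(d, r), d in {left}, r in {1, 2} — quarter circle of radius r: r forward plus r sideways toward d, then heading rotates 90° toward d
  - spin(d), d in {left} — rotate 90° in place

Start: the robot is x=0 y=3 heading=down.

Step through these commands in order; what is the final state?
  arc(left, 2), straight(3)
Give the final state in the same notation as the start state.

start: x=0 y=3 heading=down
[1] after arc(left, 2): x=2 y=1 heading=right
[2] after straight(3): x=5 y=1 heading=right

x=5 y=1 heading=right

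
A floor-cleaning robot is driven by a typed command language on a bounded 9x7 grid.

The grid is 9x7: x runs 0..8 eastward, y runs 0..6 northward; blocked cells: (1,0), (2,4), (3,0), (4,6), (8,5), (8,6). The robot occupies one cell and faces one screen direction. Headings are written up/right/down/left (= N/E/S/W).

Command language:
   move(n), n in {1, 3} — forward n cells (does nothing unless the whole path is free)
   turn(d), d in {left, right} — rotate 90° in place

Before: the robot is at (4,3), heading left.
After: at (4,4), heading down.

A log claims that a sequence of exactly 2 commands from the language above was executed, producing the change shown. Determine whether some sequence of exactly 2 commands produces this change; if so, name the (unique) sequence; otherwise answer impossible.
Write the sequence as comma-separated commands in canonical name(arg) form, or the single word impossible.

every 2-command combo misses the target.

impossible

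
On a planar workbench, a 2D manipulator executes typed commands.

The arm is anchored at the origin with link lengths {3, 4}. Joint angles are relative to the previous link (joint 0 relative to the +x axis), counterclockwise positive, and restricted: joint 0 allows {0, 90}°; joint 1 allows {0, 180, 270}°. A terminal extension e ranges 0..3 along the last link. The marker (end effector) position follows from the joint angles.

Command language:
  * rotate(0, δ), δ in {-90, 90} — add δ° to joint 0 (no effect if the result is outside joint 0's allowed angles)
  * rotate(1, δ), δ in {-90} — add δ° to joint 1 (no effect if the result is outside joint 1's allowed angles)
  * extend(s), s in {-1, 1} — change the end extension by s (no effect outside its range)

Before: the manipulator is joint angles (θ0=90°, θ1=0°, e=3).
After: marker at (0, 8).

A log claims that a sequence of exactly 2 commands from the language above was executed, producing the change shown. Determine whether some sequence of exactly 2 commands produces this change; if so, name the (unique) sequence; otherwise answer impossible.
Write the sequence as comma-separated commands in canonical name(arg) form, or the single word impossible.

extend(-1), extend(-1)

initial: joint angles (θ0=90°, θ1=0°, e=3)
1. extend(-1) → joint angles (θ0=90°, θ1=0°, e=2)
2. extend(-1) → joint angles (θ0=90°, θ1=0°, e=1)
all 25 alternatives checked — unique.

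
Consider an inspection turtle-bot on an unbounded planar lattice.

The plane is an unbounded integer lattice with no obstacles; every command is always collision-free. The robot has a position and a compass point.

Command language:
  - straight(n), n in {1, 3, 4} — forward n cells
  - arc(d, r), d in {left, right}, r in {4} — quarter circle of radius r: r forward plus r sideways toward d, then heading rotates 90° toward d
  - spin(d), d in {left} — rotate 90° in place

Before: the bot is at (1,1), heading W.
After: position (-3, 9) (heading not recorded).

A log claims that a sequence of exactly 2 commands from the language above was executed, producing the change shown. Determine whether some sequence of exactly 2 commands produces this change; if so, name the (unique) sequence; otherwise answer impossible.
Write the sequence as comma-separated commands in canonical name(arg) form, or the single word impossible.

key: order matters: swapping arc(right, 4) and straight(4) lands elsewhere
begin: at (1,1), heading W
t=1 arc(right, 4) ⇒ at (-3,5), heading N
t=2 straight(4) ⇒ at (-3,9), heading N
no rival 2-sequence matches.

arc(right, 4), straight(4)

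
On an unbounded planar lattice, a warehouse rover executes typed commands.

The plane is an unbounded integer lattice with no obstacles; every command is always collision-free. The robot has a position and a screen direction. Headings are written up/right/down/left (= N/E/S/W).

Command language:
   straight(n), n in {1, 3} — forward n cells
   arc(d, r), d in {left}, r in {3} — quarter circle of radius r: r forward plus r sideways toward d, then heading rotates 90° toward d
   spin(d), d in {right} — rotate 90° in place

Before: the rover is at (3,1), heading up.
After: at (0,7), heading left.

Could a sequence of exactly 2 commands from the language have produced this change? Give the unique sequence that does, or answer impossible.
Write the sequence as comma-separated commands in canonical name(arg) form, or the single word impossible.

key: position moved to (0,7) AND the heading swung to W — translation plus rotation needed
t0: at (3,1), heading up
1. straight(3) → at (3,4), heading up
2. arc(left, 3) → at (0,7), heading left
no other 2-command option fits: unique.

straight(3), arc(left, 3)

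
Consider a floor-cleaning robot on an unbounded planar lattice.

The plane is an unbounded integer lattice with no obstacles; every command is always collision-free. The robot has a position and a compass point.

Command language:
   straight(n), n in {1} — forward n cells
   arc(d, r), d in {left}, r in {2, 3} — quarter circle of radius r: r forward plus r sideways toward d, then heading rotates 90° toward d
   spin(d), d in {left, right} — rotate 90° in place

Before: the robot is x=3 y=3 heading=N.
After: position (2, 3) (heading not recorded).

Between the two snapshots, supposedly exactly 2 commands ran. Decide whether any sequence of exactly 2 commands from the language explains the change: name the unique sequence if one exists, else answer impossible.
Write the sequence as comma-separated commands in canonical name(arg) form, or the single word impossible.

spin(left), straight(1)

key: order matters: swapping spin(left) and straight(1) lands elsewhere
t0: x=3 y=3 heading=N
[1] after spin(left): x=3 y=3 heading=W
[2] after straight(1): x=2 y=3 heading=W
no rival 2-sequence matches.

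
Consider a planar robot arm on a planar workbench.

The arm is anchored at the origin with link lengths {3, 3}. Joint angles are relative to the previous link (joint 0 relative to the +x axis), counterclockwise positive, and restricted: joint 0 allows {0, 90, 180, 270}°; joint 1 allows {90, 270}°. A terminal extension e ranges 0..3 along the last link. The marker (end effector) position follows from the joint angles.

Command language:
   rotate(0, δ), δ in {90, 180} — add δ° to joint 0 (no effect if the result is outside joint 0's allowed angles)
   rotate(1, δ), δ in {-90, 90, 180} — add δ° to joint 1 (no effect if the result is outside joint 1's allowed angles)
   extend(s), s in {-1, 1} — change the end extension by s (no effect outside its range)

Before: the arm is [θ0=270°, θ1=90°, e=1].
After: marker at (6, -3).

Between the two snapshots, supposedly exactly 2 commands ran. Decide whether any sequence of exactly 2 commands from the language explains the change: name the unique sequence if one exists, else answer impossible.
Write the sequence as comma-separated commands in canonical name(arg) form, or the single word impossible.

from: [θ0=270°, θ1=90°, e=1]
[1] after extend(1): [θ0=270°, θ1=90°, e=2]
[2] after extend(1): [θ0=270°, θ1=90°, e=3]
uniquely the one of 49 2-step routes that fits.

extend(1), extend(1)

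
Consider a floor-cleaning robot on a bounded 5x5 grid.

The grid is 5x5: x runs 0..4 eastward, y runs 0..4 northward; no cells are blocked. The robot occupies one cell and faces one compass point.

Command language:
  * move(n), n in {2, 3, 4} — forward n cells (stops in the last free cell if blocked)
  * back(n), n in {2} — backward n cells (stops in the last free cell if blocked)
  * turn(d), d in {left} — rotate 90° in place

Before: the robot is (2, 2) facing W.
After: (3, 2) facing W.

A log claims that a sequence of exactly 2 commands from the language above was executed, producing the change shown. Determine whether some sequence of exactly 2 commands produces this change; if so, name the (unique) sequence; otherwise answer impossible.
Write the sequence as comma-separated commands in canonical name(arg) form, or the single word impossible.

impossible

no 2-step route produces this change.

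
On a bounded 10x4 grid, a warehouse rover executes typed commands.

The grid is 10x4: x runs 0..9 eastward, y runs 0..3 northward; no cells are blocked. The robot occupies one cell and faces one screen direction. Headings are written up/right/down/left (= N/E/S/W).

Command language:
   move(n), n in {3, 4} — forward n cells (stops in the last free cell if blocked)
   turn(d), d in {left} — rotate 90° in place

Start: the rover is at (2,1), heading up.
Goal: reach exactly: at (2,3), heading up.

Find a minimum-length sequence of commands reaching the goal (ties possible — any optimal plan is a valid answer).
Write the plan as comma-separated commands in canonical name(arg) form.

move(4)

initial: at (2,1), heading up
[1] after move(4): at (2,3), heading up
shorter routes all fall short; 1 is best.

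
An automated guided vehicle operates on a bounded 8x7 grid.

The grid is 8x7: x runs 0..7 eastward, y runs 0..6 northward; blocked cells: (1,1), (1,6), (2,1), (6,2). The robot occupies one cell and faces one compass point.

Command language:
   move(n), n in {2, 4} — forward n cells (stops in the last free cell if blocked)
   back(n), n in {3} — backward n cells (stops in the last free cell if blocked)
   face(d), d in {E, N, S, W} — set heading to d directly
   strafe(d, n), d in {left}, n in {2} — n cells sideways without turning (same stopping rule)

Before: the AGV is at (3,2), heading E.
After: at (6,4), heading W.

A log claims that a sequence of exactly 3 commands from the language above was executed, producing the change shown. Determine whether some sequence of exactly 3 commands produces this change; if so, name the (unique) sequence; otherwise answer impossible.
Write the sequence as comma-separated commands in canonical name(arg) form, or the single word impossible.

strafe(left, 2), face(W), back(3)

key: running back(3) before strafe(left, 2) would end elsewhere — order is forced
from: at (3,2), heading E
1. strafe(left, 2) → at (3,4), heading E
2. face(W) → at (3,4), heading W
3. back(3) → at (6,4), heading W
uniquely the one of 512 3-step routes that fits.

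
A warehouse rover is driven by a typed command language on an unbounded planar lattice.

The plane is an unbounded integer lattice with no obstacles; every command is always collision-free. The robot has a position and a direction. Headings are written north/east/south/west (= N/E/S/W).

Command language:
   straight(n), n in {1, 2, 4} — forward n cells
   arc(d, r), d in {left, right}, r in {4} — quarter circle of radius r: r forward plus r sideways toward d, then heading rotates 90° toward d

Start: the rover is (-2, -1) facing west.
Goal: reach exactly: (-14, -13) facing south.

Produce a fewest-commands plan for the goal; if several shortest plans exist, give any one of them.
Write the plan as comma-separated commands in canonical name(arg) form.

arc(left, 4), arc(right, 4), arc(left, 4)

start: (-2, -1) facing west
[1] after arc(left, 4): (-6, -5) facing south
[2] after arc(right, 4): (-10, -9) facing west
[3] after arc(left, 4): (-14, -13) facing south
nothing shorter than 3 reaches the goal.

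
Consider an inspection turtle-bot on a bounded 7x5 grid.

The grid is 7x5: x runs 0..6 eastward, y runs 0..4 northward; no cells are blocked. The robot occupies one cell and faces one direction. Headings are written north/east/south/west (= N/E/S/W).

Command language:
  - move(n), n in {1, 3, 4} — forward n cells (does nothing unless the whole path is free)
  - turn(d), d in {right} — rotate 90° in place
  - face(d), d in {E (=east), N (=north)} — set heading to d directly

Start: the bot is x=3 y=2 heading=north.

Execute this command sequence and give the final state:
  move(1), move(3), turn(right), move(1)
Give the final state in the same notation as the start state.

begin: x=3 y=2 heading=north
t=1 move(1) ⇒ x=3 y=3 heading=north
t=2 move(3) ⇒ x=3 y=3 heading=north
t=3 turn(right) ⇒ x=3 y=3 heading=east
t=4 move(1) ⇒ x=4 y=3 heading=east

x=4 y=3 heading=east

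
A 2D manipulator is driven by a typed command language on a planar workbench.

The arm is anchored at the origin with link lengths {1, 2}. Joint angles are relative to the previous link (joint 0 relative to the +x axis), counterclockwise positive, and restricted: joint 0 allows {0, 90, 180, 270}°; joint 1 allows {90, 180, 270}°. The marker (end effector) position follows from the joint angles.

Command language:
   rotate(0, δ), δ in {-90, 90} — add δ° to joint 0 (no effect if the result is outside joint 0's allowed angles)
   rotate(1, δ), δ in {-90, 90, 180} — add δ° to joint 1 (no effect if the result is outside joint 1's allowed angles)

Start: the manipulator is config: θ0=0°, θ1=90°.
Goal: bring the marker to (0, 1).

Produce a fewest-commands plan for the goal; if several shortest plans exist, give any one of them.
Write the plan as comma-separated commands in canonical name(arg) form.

rotate(1, 90), rotate(0, -90)

begin: config: θ0=0°, θ1=90°
t=1 rotate(1, 90) ⇒ config: θ0=0°, θ1=180°
t=2 rotate(0, -90) ⇒ config: θ0=270°, θ1=180°
no 1-step plan works, so 2 is optimal.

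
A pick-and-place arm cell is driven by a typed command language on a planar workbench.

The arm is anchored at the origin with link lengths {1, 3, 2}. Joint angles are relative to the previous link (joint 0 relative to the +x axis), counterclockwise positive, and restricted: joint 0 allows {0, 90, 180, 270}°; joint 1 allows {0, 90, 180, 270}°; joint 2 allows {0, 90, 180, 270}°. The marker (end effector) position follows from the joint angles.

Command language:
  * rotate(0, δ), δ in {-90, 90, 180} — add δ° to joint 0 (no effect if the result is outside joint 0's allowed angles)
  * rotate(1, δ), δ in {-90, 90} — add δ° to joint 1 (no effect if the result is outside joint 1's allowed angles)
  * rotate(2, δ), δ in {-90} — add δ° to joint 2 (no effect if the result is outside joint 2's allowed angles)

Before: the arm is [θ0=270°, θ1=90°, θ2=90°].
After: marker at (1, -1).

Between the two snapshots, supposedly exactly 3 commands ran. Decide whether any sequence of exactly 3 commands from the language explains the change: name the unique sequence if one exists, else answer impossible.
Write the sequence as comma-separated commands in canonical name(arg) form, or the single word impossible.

t0: [θ0=270°, θ1=90°, θ2=90°]
t=1 rotate(2, -90) ⇒ [θ0=270°, θ1=90°, θ2=0°]
t=2 rotate(2, -90) ⇒ [θ0=270°, θ1=90°, θ2=270°]
t=3 rotate(2, -90) ⇒ [θ0=270°, θ1=90°, θ2=180°]
all 216 alternatives checked — unique.

rotate(2, -90), rotate(2, -90), rotate(2, -90)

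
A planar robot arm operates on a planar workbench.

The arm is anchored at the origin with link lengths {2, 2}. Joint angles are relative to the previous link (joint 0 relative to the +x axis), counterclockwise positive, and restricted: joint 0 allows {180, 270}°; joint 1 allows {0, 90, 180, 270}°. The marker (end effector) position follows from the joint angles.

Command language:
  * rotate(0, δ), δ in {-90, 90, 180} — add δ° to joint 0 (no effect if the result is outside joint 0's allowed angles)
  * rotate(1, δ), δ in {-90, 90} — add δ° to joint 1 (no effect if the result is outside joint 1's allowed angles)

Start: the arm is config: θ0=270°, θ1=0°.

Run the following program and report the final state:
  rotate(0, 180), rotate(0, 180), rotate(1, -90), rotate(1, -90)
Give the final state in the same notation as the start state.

begin: config: θ0=270°, θ1=0°
1. rotate(0, 180) → config: θ0=270°, θ1=0°
2. rotate(0, 180) → config: θ0=270°, θ1=0°
3. rotate(1, -90) → config: θ0=270°, θ1=270°
4. rotate(1, -90) → config: θ0=270°, θ1=180°

config: θ0=270°, θ1=180°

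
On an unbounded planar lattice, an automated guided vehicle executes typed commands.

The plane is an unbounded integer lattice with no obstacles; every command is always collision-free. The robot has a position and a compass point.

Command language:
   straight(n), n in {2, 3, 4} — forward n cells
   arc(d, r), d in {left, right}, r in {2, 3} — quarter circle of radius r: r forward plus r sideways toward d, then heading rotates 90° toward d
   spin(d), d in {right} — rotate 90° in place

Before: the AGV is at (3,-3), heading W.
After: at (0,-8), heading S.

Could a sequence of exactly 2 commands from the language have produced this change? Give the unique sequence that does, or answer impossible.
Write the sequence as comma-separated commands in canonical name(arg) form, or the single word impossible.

key: cell and facing (now S) both changed — the 2 commands mix motion and turning
initial: at (3,-3), heading W
1. arc(left, 3) → at (0,-6), heading S
2. straight(2) → at (0,-8), heading S
no rival 2-sequence matches.

arc(left, 3), straight(2)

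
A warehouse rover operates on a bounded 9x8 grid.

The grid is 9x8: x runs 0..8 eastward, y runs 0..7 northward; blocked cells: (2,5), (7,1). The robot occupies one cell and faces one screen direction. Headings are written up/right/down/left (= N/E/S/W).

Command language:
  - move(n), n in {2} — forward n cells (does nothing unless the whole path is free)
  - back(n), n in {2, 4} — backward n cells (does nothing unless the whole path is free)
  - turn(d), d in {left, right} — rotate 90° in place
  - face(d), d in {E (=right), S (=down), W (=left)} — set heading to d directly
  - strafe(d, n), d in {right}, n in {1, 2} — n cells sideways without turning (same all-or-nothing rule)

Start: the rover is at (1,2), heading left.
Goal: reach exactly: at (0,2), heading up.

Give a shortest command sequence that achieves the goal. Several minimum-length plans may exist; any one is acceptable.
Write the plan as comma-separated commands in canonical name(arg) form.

turn(left), strafe(right, 1), face(E), turn(left)

t0: at (1,2), heading left
t=1 turn(left) ⇒ at (1,2), heading down
t=2 strafe(right, 1) ⇒ at (0,2), heading down
t=3 face(E) ⇒ at (0,2), heading right
t=4 turn(left) ⇒ at (0,2), heading up
nothing shorter than 4 reaches the goal.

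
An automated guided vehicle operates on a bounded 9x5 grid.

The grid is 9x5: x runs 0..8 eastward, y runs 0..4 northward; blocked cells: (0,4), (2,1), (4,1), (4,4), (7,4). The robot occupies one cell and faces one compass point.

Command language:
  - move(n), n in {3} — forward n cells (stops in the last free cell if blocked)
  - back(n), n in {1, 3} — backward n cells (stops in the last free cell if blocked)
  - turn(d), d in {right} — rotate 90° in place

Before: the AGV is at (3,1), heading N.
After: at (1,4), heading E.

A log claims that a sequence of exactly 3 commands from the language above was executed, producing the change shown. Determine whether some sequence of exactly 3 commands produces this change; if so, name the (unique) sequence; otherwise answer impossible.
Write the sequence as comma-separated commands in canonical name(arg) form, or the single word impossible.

key: order matters: swapping move(3) and back(3) lands elsewhere
start: at (3,1), heading N
step 1 (move(3)): at (3,4), heading N
step 2 (turn(right)): at (3,4), heading E
step 3 (back(3)): at (1,4), heading E
uniquely the one of 64 3-step routes that fits.

move(3), turn(right), back(3)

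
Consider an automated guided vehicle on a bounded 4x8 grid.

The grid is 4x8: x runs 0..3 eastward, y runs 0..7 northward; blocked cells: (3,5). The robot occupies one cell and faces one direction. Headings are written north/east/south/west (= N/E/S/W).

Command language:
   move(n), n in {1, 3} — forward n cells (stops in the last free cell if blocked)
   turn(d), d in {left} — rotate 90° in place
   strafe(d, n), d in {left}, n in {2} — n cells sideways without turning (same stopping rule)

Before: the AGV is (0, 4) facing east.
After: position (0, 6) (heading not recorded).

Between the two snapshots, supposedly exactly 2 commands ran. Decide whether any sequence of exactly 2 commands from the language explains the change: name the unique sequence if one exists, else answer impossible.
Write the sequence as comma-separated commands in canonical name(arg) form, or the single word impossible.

key: running turn(left) before strafe(left, 2) would end elsewhere — order is forced
initial: (0, 4) facing east
step 1 (strafe(left, 2)): (0, 6) facing east
step 2 (turn(left)): (0, 6) facing north
all 16 alternatives checked — unique.

strafe(left, 2), turn(left)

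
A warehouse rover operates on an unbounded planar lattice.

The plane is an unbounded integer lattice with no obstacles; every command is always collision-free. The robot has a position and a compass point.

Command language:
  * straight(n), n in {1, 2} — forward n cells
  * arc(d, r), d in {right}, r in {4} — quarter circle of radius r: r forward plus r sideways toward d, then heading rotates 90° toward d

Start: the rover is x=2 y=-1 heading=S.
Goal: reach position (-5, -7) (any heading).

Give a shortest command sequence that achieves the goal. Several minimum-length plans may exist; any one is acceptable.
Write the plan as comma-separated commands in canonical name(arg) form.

straight(2), arc(right, 4), straight(1), straight(2)

initial: x=2 y=-1 heading=S
1. straight(2) → x=2 y=-3 heading=S
2. arc(right, 4) → x=-2 y=-7 heading=W
3. straight(1) → x=-3 y=-7 heading=W
4. straight(2) → x=-5 y=-7 heading=W
no 3-step plan works, so 4 is optimal.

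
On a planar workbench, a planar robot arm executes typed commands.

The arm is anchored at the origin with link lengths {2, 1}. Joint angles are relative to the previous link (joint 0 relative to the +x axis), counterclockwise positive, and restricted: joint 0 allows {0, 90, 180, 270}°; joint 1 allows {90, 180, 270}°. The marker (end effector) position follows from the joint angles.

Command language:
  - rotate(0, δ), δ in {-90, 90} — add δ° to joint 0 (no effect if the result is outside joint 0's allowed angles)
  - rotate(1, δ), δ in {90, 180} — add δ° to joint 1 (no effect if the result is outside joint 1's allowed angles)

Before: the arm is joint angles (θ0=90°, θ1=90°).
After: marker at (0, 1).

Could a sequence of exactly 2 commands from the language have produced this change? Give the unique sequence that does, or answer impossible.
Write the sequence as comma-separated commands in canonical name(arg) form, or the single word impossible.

key: order matters: swapping rotate(1, 90) and rotate(1, 180) lands elsewhere
t0: joint angles (θ0=90°, θ1=90°)
step 1 (rotate(1, 90)): joint angles (θ0=90°, θ1=180°)
step 2 (rotate(1, 180)): joint angles (θ0=90°, θ1=180°)
all 16 alternatives checked — unique.

rotate(1, 90), rotate(1, 180)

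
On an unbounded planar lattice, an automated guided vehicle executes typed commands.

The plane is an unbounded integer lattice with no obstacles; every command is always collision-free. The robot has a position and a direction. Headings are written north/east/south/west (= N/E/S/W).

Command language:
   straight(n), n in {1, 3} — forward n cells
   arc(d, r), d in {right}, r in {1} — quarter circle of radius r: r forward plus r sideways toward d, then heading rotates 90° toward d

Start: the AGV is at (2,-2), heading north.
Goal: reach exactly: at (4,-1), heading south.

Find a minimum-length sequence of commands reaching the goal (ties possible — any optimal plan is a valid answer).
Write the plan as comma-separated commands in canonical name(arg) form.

straight(1), arc(right, 1), arc(right, 1)

begin: at (2,-2), heading north
step 1 (straight(1)): at (2,-1), heading north
step 2 (arc(right, 1)): at (3,0), heading east
step 3 (arc(right, 1)): at (4,-1), heading south
minimal: 3 command(s), checked below 3.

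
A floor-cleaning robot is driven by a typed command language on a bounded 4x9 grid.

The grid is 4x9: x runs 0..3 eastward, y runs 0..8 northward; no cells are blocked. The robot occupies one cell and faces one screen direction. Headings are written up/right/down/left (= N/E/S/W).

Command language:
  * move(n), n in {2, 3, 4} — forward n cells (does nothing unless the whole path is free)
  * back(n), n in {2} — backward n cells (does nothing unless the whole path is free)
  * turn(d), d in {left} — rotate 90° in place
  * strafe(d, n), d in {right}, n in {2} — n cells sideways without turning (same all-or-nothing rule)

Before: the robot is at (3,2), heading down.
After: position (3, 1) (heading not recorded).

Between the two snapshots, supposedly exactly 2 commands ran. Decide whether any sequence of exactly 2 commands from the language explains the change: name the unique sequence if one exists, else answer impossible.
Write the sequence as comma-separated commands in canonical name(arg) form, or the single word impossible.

back(2), move(3)

key: running move(3) before back(2) would end elsewhere — order is forced
from: at (3,2), heading down
t=1 back(2) ⇒ at (3,4), heading down
t=2 move(3) ⇒ at (3,1), heading down
no other 2-command option fits: unique.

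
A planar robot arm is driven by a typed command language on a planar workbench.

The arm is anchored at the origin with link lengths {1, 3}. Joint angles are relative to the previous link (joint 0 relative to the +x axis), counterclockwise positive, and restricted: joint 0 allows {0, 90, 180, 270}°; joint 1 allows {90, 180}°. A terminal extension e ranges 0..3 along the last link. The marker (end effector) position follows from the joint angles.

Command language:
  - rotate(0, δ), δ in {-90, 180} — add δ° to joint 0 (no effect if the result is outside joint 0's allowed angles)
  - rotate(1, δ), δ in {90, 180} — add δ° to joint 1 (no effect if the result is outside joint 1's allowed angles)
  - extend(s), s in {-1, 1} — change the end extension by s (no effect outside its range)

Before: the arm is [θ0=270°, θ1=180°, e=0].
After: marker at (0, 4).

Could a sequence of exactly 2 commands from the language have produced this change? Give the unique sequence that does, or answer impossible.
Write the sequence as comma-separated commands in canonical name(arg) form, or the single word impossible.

extend(1), extend(1)

t0: [θ0=270°, θ1=180°, e=0]
step 1 (extend(1)): [θ0=270°, θ1=180°, e=1]
step 2 (extend(1)): [θ0=270°, θ1=180°, e=2]
uniquely the one of 36 2-step routes that fits.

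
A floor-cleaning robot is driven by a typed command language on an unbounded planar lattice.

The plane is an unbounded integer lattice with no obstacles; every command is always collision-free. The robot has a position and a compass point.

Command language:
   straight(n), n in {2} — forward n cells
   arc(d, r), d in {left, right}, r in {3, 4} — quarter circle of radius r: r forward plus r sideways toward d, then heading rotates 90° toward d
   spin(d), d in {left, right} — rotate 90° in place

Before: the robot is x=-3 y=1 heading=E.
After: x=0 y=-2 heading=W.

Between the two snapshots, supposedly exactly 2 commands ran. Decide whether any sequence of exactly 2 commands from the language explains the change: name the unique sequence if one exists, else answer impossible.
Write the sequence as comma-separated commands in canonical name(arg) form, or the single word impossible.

arc(right, 3), spin(right)

key: position moved to (0,-2) AND the heading swung to W — translation plus rotation needed
t0: x=-3 y=1 heading=E
1. arc(right, 3) → x=0 y=-2 heading=S
2. spin(right) → x=0 y=-2 heading=W
no other 2-command option fits: unique.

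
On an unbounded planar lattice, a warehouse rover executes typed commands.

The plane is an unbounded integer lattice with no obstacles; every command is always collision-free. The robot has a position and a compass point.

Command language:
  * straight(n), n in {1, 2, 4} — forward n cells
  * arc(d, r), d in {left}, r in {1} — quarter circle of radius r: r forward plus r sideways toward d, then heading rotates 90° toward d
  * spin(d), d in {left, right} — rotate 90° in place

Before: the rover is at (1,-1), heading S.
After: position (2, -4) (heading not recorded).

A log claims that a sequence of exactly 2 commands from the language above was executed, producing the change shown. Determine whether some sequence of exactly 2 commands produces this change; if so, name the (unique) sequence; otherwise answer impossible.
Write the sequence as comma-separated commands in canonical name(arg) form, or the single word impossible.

straight(2), arc(left, 1)

key: order matters: swapping straight(2) and arc(left, 1) lands elsewhere
begin: at (1,-1), heading S
t=1 straight(2) ⇒ at (1,-3), heading S
t=2 arc(left, 1) ⇒ at (2,-4), heading E
no other 2-command option fits: unique.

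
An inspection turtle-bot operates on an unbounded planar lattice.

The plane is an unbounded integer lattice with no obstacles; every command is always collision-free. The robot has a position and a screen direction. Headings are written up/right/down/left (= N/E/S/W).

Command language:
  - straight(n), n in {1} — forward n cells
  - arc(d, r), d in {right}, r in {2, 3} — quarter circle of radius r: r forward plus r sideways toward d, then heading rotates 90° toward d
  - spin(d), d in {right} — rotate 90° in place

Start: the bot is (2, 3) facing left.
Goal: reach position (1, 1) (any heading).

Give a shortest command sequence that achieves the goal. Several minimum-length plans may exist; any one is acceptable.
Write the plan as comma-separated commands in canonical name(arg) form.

begin: (2, 3) facing left
t=1 spin(right) ⇒ (2, 3) facing up
t=2 spin(right) ⇒ (2, 3) facing right
t=3 straight(1) ⇒ (3, 3) facing right
t=4 spin(right) ⇒ (3, 3) facing down
t=5 arc(right, 2) ⇒ (1, 1) facing left
shorter routes all fall short; 5 is best.

spin(right), spin(right), straight(1), spin(right), arc(right, 2)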